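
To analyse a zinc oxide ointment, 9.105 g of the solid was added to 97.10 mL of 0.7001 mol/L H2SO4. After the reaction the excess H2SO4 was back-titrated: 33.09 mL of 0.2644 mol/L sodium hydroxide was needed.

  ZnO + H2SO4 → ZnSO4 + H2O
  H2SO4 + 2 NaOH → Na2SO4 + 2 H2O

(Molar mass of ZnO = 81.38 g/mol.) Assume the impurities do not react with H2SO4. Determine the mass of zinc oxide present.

5.176 g

n(H2SO4) added = 0.09710 × 0.7001 = 0.06798 mol
n(NaOH) used in back-titration = 0.03309 × 0.2644 = 8.749 × 10^-3 mol
From the 1:2 ratio, n(H2SO4) left over = 1/2 × 8.749 × 10^-3 = 4.374 × 10^-3 mol
n(H2SO4) consumed by analyte = 0.06798 − 4.374 × 10^-3 = 0.06361 mol
n(ZnO) = 0.06361 mol (1:1 ratio)
mass of ZnO = 0.06361 × 81.38 = 5.176 g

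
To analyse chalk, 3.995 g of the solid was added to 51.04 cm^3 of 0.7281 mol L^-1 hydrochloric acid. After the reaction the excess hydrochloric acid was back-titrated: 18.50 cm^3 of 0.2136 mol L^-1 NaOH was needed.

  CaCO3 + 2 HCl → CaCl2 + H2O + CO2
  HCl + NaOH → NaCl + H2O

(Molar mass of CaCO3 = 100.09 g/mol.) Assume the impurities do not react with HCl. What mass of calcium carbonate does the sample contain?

1.662 g

n(HCl) added = 0.05104 × 0.7281 = 0.03716 mol
n(NaOH) used in back-titration = 0.01850 × 0.2136 = 3.952 × 10^-3 mol
n(HCl) left over = 3.952 × 10^-3 mol (1:1 ratio)
n(HCl) consumed by analyte = 0.03716 − 3.952 × 10^-3 = 0.03321 mol
From the 1:2 ratio, n(CaCO3) = 1/2 × 0.03321 = 0.01661 mol
mass of CaCO3 = 0.01661 × 100.09 = 1.662 g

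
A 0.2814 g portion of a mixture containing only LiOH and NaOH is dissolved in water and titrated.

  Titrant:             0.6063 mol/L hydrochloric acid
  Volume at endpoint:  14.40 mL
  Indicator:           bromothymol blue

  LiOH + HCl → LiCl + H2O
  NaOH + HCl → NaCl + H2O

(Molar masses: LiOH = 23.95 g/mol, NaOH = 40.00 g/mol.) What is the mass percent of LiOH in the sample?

n(HCl) = 0.01440 × 0.6063 = 8.731 × 10^-3 mol
Let x = n(LiOH), y = n(NaOH).
Titrant: 1x + 1y = 8.731 × 10^-3;  mass: 23.95x + 40.00y = 0.2814
Solving, x = 4.226 × 10^-3 mol, y = 4.505 × 10^-3 mol
mass of LiOH = 4.226 × 10^-3 × 23.95 = 0.1012 g
% LiOH = 0.1012 / 0.2814 × 100 = 35.97 %

35.97 %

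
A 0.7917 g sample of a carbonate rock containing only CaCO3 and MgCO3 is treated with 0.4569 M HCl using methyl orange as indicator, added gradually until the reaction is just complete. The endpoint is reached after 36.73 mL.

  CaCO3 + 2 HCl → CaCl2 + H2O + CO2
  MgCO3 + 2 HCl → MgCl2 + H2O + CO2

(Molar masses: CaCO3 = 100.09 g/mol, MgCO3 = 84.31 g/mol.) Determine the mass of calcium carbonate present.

n(HCl) = 0.03673 × 0.4569 = 0.01678 mol
Let x = n(CaCO3), y = n(MgCO3).
Titrant: 2x + 2y = 0.01678;  mass: 100.09x + 84.31y = 0.7917
Solving, x = 5.340 × 10^-3 mol, y = 3.051 × 10^-3 mol
mass of CaCO3 = 5.340 × 10^-3 × 100.09 = 0.5344 g

0.5344 g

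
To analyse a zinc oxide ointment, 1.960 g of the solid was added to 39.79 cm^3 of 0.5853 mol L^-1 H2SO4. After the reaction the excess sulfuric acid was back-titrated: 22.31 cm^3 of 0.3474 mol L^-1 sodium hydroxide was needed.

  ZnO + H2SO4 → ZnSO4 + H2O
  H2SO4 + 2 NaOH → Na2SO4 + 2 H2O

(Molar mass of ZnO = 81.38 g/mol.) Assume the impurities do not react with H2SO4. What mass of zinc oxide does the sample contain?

n(H2SO4) added = 0.03979 × 0.5853 = 0.02329 mol
n(NaOH) used in back-titration = 0.02231 × 0.3474 = 7.750 × 10^-3 mol
From the 1:2 ratio, n(H2SO4) left over = 1/2 × 7.750 × 10^-3 = 3.875 × 10^-3 mol
n(H2SO4) consumed by analyte = 0.02329 − 3.875 × 10^-3 = 0.01941 mol
n(ZnO) = 0.01941 mol (1:1 ratio)
mass of ZnO = 0.01941 × 81.38 = 1.580 g

1.580 g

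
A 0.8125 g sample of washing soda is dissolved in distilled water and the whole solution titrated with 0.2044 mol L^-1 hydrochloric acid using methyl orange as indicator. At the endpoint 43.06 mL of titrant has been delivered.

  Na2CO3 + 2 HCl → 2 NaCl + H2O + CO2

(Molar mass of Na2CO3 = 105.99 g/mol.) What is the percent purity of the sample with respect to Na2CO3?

n(HCl) = 0.04306 L × 0.2044 mol/L = 8.801 × 10^-3 mol
From the 1:2 ratio, n(Na2CO3) = 1/2 × 8.801 × 10^-3 = 4.401 × 10^-3 mol
mass of Na2CO3 = 4.401 × 10^-3 × 105.99 g/mol = 0.4664 g
% Na2CO3 = 0.4664 / 0.8125 × 100 = 57.41 %

57.41 %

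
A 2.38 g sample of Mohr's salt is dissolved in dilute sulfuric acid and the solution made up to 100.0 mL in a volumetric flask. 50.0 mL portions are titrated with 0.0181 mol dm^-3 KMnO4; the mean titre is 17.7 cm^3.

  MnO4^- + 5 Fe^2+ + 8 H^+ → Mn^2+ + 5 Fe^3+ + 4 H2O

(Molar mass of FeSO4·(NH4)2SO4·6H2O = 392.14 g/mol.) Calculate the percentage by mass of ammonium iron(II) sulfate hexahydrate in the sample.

52.8 %

n(KMnO4) per titration = 0.0177 × 0.0181 = 3.20 × 10^-4 mol
From the 5:1 ratio, n(FeSO4·(NH4)2SO4·6H2O) in each aliquot = 5/1 × 3.20 × 10^-4 = 1.60 × 10^-3 mol
n(FeSO4·(NH4)2SO4·6H2O) in the whole flask = 1.60 × 10^-3 × 100.0/50.0 = 3.20 × 10^-3 mol
mass of FeSO4·(NH4)2SO4·6H2O = 3.20 × 10^-3 × 392.14 = 1.26 g
% FeSO4·(NH4)2SO4·6H2O = 1.26 / 2.38 × 100 = 52.8 %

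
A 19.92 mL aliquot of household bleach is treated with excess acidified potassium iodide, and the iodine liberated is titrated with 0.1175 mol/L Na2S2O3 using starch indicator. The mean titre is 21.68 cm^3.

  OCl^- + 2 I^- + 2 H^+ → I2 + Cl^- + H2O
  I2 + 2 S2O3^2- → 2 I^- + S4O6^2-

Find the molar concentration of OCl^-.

0.06394 mol/L

n(S2O3^2-) = 0.02168 × 0.1175 = 2.547 × 10^-3 mol
n(I2) = n(S2O3^2-)/2 = 1.274 × 10^-3 mol
n(OCl^-) in the aliquot = 1.274 × 10^-3 mol (1:1 ratio)
[OCl^-] = 1.274 × 10^-3 / 0.01992 = 0.06394 mol/L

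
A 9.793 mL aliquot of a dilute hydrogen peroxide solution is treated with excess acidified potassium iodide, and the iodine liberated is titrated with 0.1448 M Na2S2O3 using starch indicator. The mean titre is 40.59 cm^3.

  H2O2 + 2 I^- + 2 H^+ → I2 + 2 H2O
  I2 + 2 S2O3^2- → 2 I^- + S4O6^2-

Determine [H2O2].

n(S2O3^2-) = 0.04059 × 0.1448 = 5.877 × 10^-3 mol
n(I2) = n(S2O3^2-)/2 = 2.939 × 10^-3 mol
n(H2O2) in the aliquot = 2.939 × 10^-3 mol (1:1 ratio)
[H2O2] = 2.939 × 10^-3 / 0.009793 = 0.3001 mol/L

0.3001 M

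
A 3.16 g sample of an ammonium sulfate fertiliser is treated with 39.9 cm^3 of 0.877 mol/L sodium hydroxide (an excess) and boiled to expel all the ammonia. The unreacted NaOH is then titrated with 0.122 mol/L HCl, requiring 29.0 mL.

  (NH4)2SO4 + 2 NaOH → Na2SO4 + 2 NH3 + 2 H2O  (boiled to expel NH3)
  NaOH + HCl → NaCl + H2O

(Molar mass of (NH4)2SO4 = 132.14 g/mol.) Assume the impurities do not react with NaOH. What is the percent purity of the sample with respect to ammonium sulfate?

65.8 %

n(NaOH) added = 0.0399 × 0.877 = 0.0350 mol
n(HCl) used in back-titration = 0.0290 × 0.122 = 3.54 × 10^-3 mol
n(NaOH) left over = 3.54 × 10^-3 mol (1:1 ratio)
n(NaOH) consumed by analyte = 0.0350 − 3.54 × 10^-3 = 0.0315 mol
From the 1:2 ratio, n((NH4)2SO4) = 1/2 × 0.0315 = 0.0157 mol
mass of (NH4)2SO4 = 0.0157 × 132.14 = 2.08 g
% (NH4)2SO4 = 2.08 / 3.16 × 100 = 65.8 %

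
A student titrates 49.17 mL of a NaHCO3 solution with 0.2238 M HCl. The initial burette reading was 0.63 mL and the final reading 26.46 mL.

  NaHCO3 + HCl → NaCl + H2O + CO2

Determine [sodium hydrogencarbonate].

0.1176 M

n(HCl) = 0.02583 L × 0.2238 mol/L = 5.781 × 10^-3 mol
n(NaHCO3) = 5.781 × 10^-3 mol (1:1 mole ratio)
[NaHCO3] = 5.781 × 10^-3 mol / 0.04917 L = 0.1176 mol/L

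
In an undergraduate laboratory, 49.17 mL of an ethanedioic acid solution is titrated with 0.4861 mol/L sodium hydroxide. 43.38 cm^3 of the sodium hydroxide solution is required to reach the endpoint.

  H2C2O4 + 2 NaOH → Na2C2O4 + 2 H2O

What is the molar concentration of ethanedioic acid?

n(NaOH) = 0.04338 L × 0.4861 mol/L = 0.02109 mol
From the 1:2 mole ratio, n(H2C2O4) = 1/2 × 0.02109 = 0.01054 mol
[H2C2O4] = 0.01054 mol / 0.04917 L = 0.2144 mol/L

0.2144 mol/L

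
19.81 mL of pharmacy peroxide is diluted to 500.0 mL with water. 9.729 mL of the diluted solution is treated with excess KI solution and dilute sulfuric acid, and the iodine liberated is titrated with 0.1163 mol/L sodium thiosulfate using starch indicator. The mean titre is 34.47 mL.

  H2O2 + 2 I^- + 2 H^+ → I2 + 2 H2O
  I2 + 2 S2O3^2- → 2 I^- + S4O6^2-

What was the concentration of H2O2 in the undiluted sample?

n(S2O3^2-) = 0.03447 × 0.1163 = 4.009 × 10^-3 mol
n(I2) = n(S2O3^2-)/2 = 2.004 × 10^-3 mol
n(H2O2) in the aliquot = 2.004 × 10^-3 mol (1:1 ratio)
[H2O2]_dilute = 2.004 × 10^-3 / 0.009729 = 0.2060 mol/L
[H2O2]_original = 0.2060 × 500.0/19.81 = 5.200 mol/L

5.200 mol/L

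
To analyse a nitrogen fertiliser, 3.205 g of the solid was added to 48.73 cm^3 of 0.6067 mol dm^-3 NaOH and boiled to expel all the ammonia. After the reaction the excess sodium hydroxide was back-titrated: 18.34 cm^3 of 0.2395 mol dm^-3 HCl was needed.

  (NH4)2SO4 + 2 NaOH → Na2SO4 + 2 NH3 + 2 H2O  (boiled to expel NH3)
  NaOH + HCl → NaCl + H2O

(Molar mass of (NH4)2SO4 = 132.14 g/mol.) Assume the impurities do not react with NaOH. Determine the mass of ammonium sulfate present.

n(NaOH) added = 0.04873 × 0.6067 = 0.02956 mol
n(HCl) used in back-titration = 0.01834 × 0.2395 = 4.392 × 10^-3 mol
n(NaOH) left over = 4.392 × 10^-3 mol (1:1 ratio)
n(NaOH) consumed by analyte = 0.02956 − 4.392 × 10^-3 = 0.02517 mol
From the 1:2 ratio, n((NH4)2SO4) = 1/2 × 0.02517 = 0.01259 mol
mass of (NH4)2SO4 = 0.01259 × 132.14 = 1.663 g

1.663 g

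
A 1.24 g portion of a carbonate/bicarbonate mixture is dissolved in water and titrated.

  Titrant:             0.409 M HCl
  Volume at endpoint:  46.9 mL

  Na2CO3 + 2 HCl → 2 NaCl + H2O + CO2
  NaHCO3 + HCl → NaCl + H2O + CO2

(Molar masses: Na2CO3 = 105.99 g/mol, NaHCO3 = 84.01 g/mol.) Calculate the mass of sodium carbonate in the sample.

0.635 g

n(HCl) = 0.0469 × 0.409 = 0.0192 mol
Let x = n(Na2CO3), y = n(NaHCO3).
Titrant: 2x + 1y = 0.0192;  mass: 105.99x + 84.01y = 1.24
Solving, x = 5.99 × 10^-3 mol, y = 7.20 × 10^-3 mol
mass of Na2CO3 = 5.99 × 10^-3 × 105.99 = 0.635 g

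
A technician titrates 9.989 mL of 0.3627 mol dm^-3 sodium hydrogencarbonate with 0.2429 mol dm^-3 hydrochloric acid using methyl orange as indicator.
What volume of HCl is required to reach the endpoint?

NaHCO3 + HCl → NaCl + H2O + CO2
n(NaHCO3) = 0.009989 L × 0.3627 mol/L = 3.623 × 10^-3 mol
n(HCl) = 3.623 × 10^-3 mol (1:1 stoichiometry)
V(HCl) = 3.623 × 10^-3 mol / 0.2429 mol/L = 0.01492 L = 14.92 mL

14.92 mL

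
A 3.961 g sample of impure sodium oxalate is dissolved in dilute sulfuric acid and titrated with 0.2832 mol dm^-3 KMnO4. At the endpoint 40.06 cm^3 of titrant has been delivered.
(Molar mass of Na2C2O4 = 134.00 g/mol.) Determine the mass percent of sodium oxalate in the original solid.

95.95 %

2 MnO4^- + 5 C2O4^2- + 16 H^+ → 2 Mn^2+ + 10 CO2 + 8 H2O
n(KMnO4) = 0.04006 L × 0.2832 mol/L = 0.01134 mol
From the 5:2 ratio, n(Na2C2O4) = 5/2 × 0.01134 = 0.02836 mol
mass of Na2C2O4 = 0.02836 × 134.00 g/mol = 3.801 g
% Na2C2O4 = 3.801 / 3.961 × 100 = 95.95 %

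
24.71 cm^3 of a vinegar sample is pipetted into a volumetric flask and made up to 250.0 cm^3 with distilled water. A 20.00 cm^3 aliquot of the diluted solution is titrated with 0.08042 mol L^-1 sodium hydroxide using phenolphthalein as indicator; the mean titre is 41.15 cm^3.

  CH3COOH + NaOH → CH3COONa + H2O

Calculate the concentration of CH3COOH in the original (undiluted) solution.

1.674 mol/L

n(NaOH) = 0.04115 × 0.08042 = 3.309 × 10^-3 mol
n(CH3COOH) in the aliquot = 3.309 × 10^-3 mol (1:1 ratio)
[CH3COOH]_dilute = 3.309 × 10^-3 / 0.02000 = 0.1655 mol/L
Dilution factor = 250.0 / 24.71 = 10.12
[CH3COOH]_stock = 0.1655 × 10.12 = 1.674 mol/L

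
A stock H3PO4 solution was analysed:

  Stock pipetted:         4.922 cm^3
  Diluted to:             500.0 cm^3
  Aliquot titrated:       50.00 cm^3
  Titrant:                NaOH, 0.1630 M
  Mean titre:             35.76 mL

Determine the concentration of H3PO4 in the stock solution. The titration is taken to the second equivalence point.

5.921 M

H3PO4 + 2 NaOH → Na2HPO4 + 2 H2O
n(NaOH) = 0.03576 × 0.1630 = 5.829 × 10^-3 mol
From the 1:2 ratio, n(H3PO4) in the aliquot = 1/2 × 5.829 × 10^-3 = 2.914 × 10^-3 mol
[H3PO4]_dilute = 2.914 × 10^-3 / 0.05000 = 0.05829 mol/L
Dilution factor = 500.0 / 4.922 = 101.6
[H3PO4]_stock = 0.05829 × 101.6 = 5.921 mol/L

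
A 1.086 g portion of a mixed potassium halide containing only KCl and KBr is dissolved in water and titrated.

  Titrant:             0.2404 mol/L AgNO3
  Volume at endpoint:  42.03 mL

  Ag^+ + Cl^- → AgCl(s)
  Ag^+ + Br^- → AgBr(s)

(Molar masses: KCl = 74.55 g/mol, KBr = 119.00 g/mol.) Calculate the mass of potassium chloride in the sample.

0.1952 g

n(AgNO3) = 0.04203 × 0.2404 = 0.01010 mol
Let x = n(KCl), y = n(KBr).
Titrant: 1x + 1y = 0.01010;  mass: 74.55x + 119.00y = 1.086
Solving, x = 2.618 × 10^-3 mol, y = 7.486 × 10^-3 mol
mass of KCl = 2.618 × 10^-3 × 74.55 = 0.1952 g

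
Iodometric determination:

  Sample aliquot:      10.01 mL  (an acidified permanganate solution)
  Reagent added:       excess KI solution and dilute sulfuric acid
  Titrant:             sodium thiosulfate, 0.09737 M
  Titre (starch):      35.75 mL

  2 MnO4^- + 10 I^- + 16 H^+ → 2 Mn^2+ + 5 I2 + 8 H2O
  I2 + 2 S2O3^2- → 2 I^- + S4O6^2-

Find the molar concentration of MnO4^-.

0.06955 M

n(S2O3^2-) = 0.03575 × 0.09737 = 3.481 × 10^-3 mol
n(I2) = n(S2O3^2-)/2 = 1.740 × 10^-3 mol
From the 2:5 ratio, n(MnO4^-) in the aliquot = 2/5 × 1.740 × 10^-3 = 6.962 × 10^-4 mol
[MnO4^-] = 6.962 × 10^-4 / 0.01001 = 0.06955 mol/L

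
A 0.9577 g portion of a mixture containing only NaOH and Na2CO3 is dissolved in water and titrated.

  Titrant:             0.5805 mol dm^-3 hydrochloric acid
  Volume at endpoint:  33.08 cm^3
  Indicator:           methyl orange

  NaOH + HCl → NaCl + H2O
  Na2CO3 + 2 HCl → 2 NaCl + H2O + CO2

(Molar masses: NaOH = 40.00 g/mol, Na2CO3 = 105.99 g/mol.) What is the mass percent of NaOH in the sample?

n(HCl) = 0.03308 × 0.5805 = 0.01920 mol
Let x = n(NaOH), y = n(Na2CO3).
Titrant: 1x + 2y = 0.01920;  mass: 40.00x + 105.99y = 0.9577
Solving, x = 4.614 × 10^-3 mol, y = 7.294 × 10^-3 mol
mass of NaOH = 4.614 × 10^-3 × 40.00 = 0.1846 g
% NaOH = 0.1846 / 0.9577 × 100 = 19.27 %

19.27 %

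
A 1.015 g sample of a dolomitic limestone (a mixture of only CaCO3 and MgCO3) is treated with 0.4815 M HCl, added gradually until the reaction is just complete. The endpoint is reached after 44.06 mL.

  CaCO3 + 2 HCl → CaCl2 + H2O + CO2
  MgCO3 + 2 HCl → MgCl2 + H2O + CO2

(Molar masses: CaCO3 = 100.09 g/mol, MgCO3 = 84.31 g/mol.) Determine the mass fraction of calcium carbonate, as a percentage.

n(HCl) = 0.04406 × 0.4815 = 0.02121 mol
Let x = n(CaCO3), y = n(MgCO3).
Titrant: 2x + 2y = 0.02121;  mass: 100.09x + 84.31y = 1.015
Solving, x = 7.648 × 10^-3 mol, y = 2.959 × 10^-3 mol
mass of CaCO3 = 7.648 × 10^-3 × 100.09 = 0.7655 g
% CaCO3 = 0.7655 / 1.015 × 100 = 75.42 %

75.42 %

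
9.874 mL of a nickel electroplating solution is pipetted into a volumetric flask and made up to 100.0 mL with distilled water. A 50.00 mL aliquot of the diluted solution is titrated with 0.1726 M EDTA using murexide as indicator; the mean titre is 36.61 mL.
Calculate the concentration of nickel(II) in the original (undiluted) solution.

Ni^2+ + EDTA^4- → [Ni(EDTA)]^2-
n(EDTA) = 0.03661 × 0.1726 = 6.319 × 10^-3 mol
n(Ni2+) in the aliquot = 6.319 × 10^-3 mol (1:1 ratio)
[Ni2+]_dilute = 6.319 × 10^-3 / 0.05000 = 0.1264 mol/L
Dilution factor = 100.0 / 9.874 = 10.13
[Ni2+]_stock = 0.1264 × 10.13 = 1.280 mol/L

1.280 M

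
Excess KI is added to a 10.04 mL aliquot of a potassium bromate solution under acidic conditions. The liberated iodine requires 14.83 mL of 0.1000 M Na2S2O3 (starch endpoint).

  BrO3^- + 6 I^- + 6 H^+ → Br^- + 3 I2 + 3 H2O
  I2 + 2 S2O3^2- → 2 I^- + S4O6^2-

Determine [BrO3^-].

n(S2O3^2-) = 0.01483 × 0.1000 = 1.483 × 10^-3 mol
n(I2) = n(S2O3^2-)/2 = 7.415 × 10^-4 mol
From the 1:3 ratio, n(BrO3^-) in the aliquot = 1/3 × 7.415 × 10^-4 = 2.472 × 10^-4 mol
[BrO3^-] = 2.472 × 10^-4 / 0.01004 = 0.02462 mol/L

0.02462 M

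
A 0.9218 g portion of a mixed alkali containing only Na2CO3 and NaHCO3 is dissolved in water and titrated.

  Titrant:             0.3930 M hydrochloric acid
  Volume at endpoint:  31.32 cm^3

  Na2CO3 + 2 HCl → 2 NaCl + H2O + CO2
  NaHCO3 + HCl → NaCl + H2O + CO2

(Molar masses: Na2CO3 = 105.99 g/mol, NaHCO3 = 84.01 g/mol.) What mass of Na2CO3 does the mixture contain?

0.1918 g

n(HCl) = 0.03132 × 0.3930 = 0.01231 mol
Let x = n(Na2CO3), y = n(NaHCO3).
Titrant: 2x + 1y = 0.01231;  mass: 105.99x + 84.01y = 0.9218
Solving, x = 1.810 × 10^-3 mol, y = 8.689 × 10^-3 mol
mass of Na2CO3 = 1.810 × 10^-3 × 105.99 = 0.1918 g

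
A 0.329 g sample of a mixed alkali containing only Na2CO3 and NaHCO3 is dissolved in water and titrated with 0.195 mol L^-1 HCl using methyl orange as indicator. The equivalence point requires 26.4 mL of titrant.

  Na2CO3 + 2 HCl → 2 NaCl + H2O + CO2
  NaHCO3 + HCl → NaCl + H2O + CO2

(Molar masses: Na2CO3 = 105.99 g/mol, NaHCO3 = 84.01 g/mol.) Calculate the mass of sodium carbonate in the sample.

n(HCl) = 0.0264 × 0.195 = 5.15 × 10^-3 mol
Let x = n(Na2CO3), y = n(NaHCO3).
Titrant: 2x + 1y = 5.15 × 10^-3;  mass: 105.99x + 84.01y = 0.329
Solving, x = 1.67 × 10^-3 mol, y = 1.81 × 10^-3 mol
mass of Na2CO3 = 1.67 × 10^-3 × 105.99 = 0.177 g

0.177 g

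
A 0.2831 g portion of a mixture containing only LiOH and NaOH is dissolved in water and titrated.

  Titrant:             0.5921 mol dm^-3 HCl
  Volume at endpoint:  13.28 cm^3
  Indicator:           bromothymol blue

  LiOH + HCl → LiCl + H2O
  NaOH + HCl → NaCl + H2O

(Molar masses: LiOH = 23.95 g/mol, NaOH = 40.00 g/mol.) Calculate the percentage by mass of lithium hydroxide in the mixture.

16.56 %

n(HCl) = 0.01328 × 0.5921 = 7.863 × 10^-3 mol
Let x = n(LiOH), y = n(NaOH).
Titrant: 1x + 1y = 7.863 × 10^-3;  mass: 23.95x + 40.00y = 0.2831
Solving, x = 1.958 × 10^-3 mol, y = 5.905 × 10^-3 mol
mass of LiOH = 1.958 × 10^-3 × 23.95 = 0.04689 g
% LiOH = 0.04689 / 0.2831 × 100 = 16.56 %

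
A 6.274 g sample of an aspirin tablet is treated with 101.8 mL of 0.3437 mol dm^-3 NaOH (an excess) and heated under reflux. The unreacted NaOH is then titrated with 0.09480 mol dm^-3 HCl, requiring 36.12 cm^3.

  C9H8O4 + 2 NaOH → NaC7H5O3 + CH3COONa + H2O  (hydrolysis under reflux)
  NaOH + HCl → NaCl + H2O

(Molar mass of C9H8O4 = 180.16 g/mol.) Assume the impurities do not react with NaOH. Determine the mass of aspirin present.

n(NaOH) added = 0.1018 × 0.3437 = 0.03499 mol
n(HCl) used in back-titration = 0.03612 × 0.09480 = 3.424 × 10^-3 mol
n(NaOH) left over = 3.424 × 10^-3 mol (1:1 ratio)
n(NaOH) consumed by analyte = 0.03499 − 3.424 × 10^-3 = 0.03156 mol
From the 1:2 ratio, n(C9H8O4) = 1/2 × 0.03156 = 0.01578 mol
mass of C9H8O4 = 0.01578 × 180.16 = 2.843 g

2.843 g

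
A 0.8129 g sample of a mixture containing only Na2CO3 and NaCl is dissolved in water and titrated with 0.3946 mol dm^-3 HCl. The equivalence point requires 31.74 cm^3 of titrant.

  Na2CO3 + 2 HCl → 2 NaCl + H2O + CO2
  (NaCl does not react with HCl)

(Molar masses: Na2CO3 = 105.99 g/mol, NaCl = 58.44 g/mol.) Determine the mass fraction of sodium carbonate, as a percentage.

n(HCl) = 0.03174 × 0.3946 = 0.01252 mol
Let x = n(Na2CO3), y = n(NaCl).
Titrant: 2x = 0.01252;  mass: 105.99x + 58.44y = 0.8129
Solving, x = 6.262 × 10^-3 mol, y = 2.552 × 10^-3 mol
mass of Na2CO3 = 6.262 × 10^-3 × 105.99 = 0.6637 g
% Na2CO3 = 0.6637 / 0.8129 × 100 = 81.65 %

81.65 %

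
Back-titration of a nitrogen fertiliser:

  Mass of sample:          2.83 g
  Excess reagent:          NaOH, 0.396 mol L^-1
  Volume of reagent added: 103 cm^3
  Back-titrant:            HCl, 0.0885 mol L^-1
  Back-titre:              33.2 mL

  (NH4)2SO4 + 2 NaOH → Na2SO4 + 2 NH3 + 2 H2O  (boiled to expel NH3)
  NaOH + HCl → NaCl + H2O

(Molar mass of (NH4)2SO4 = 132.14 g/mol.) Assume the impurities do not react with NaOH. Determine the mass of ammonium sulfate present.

n(NaOH) added = 0.103 × 0.396 = 0.0408 mol
n(HCl) used in back-titration = 0.0332 × 0.0885 = 2.94 × 10^-3 mol
n(NaOH) left over = 2.94 × 10^-3 mol (1:1 ratio)
n(NaOH) consumed by analyte = 0.0408 − 2.94 × 10^-3 = 0.0378 mol
From the 1:2 ratio, n((NH4)2SO4) = 1/2 × 0.0378 = 0.0189 mol
mass of (NH4)2SO4 = 0.0189 × 132.14 = 2.50 g

2.50 g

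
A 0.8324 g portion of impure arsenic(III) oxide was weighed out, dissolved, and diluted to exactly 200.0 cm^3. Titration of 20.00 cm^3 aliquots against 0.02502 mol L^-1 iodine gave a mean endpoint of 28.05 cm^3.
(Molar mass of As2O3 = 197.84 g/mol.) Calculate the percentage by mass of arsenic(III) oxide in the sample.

As2O3 + 2 I2 + 2 H2O → As2O5 + 4 HI
n(I2) per titration = 0.02805 × 0.02502 = 7.018 × 10^-4 mol
From the 1:2 ratio, n(As2O3) in each aliquot = 1/2 × 7.018 × 10^-4 = 3.509 × 10^-4 mol
n(As2O3) in the whole flask = 3.509 × 10^-4 × 200.0/20.00 = 3.509 × 10^-3 mol
mass of As2O3 = 3.509 × 10^-3 × 197.84 = 0.6942 g
% As2O3 = 0.6942 / 0.8324 × 100 = 83.40 %

83.40 %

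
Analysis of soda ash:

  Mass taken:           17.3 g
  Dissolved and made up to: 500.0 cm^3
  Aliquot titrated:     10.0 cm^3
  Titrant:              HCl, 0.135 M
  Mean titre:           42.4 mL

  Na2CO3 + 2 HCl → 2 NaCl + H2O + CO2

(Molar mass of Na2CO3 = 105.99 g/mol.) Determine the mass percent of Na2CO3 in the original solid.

n(HCl) per titration = 0.0424 × 0.135 = 5.72 × 10^-3 mol
From the 1:2 ratio, n(Na2CO3) in each aliquot = 1/2 × 5.72 × 10^-3 = 2.86 × 10^-3 mol
n(Na2CO3) in the whole flask = 2.86 × 10^-3 × 500.0/10.0 = 0.143 mol
mass of Na2CO3 = 0.143 × 105.99 = 15.2 g
% Na2CO3 = 15.2 / 17.3 × 100 = 87.7 %

87.7 %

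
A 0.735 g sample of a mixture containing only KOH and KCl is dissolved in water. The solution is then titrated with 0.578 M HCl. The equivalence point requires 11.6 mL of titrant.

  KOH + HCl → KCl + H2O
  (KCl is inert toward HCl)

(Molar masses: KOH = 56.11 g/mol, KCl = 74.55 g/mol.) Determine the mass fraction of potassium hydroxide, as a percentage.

51.2 %

n(HCl) = 0.0116 × 0.578 = 6.70 × 10^-3 mol
Let x = n(KOH), y = n(KCl).
Titrant: 1x = 6.70 × 10^-3;  mass: 56.11x + 74.55y = 0.735
Solving, x = 6.70 × 10^-3 mol, y = 4.81 × 10^-3 mol
mass of KOH = 6.70 × 10^-3 × 56.11 = 0.376 g
% KOH = 0.376 / 0.735 × 100 = 51.2 %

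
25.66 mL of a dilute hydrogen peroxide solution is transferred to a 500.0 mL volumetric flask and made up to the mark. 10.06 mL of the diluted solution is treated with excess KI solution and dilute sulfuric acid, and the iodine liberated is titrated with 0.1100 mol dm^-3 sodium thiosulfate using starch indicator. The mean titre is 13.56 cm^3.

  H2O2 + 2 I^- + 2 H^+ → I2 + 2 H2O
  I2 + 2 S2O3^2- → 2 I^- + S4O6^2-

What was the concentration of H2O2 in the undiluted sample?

1.445 mol/L

n(S2O3^2-) = 0.01356 × 0.1100 = 1.492 × 10^-3 mol
n(I2) = n(S2O3^2-)/2 = 7.458 × 10^-4 mol
n(H2O2) in the aliquot = 7.458 × 10^-4 mol (1:1 ratio)
[H2O2]_dilute = 7.458 × 10^-4 / 0.01006 = 0.07414 mol/L
[H2O2]_original = 0.07414 × 500.0/25.66 = 1.445 mol/L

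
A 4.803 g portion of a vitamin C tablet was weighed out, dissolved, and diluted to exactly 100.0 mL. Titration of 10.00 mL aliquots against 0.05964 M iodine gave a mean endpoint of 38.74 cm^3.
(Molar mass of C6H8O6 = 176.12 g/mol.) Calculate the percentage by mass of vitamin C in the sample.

84.72 %

C6H8O6 + I2 → C6H6O6 + 2 HI
n(I2) per titration = 0.03874 × 0.05964 = 2.310 × 10^-3 mol
n(C6H8O6) in each aliquot = 2.310 × 10^-3 mol (1:1 ratio)
n(C6H8O6) in the whole flask = 2.310 × 10^-3 × 100.0/10.00 = 0.02310 mol
mass of C6H8O6 = 0.02310 × 176.12 = 4.069 g
% C6H8O6 = 4.069 / 4.803 × 100 = 84.72 %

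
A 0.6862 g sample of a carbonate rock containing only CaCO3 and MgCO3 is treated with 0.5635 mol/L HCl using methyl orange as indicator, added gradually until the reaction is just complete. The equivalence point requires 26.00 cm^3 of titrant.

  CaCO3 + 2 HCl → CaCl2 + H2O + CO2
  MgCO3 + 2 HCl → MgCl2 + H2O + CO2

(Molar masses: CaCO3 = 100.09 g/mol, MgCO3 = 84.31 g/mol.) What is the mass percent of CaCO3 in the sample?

63.40 %

n(HCl) = 0.02600 × 0.5635 = 0.01465 mol
Let x = n(CaCO3), y = n(MgCO3).
Titrant: 2x + 2y = 0.01465;  mass: 100.09x + 84.31y = 0.6862
Solving, x = 4.346 × 10^-3 mol, y = 2.979 × 10^-3 mol
mass of CaCO3 = 4.346 × 10^-3 × 100.09 = 0.4350 g
% CaCO3 = 0.4350 / 0.6862 × 100 = 63.40 %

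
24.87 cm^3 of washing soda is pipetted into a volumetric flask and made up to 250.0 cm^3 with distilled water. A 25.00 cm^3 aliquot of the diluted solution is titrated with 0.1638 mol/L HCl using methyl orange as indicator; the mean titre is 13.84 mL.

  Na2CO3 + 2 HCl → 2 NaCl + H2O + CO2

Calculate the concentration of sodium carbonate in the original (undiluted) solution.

0.4558 mol/L

n(HCl) = 0.01384 × 0.1638 = 2.267 × 10^-3 mol
From the 1:2 ratio, n(Na2CO3) in the aliquot = 1/2 × 2.267 × 10^-3 = 1.133 × 10^-3 mol
[Na2CO3]_dilute = 1.133 × 10^-3 / 0.02500 = 0.04534 mol/L
Dilution factor = 250.0 / 24.87 = 10.05
[Na2CO3]_stock = 0.04534 × 10.05 = 0.4558 mol/L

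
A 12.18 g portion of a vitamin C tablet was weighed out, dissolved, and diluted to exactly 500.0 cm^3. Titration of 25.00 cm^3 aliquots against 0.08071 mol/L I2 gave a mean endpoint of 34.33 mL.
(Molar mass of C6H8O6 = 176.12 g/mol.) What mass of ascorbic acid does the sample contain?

9.760 g

C6H8O6 + I2 → C6H6O6 + 2 HI
n(I2) per titration = 0.03433 × 0.08071 = 2.771 × 10^-3 mol
n(C6H8O6) in each aliquot = 2.771 × 10^-3 mol (1:1 ratio)
n(C6H8O6) in the whole flask = 2.771 × 10^-3 × 500.0/25.00 = 0.05542 mol
mass of C6H8O6 = 0.05542 × 176.12 = 9.760 g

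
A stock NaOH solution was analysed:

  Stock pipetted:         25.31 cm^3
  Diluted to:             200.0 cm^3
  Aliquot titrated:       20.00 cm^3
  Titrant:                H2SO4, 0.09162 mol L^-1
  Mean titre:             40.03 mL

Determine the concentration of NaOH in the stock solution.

2 NaOH + H2SO4 → Na2SO4 + 2 H2O
n(H2SO4) = 0.04003 × 0.09162 = 3.668 × 10^-3 mol
From the 2:1 ratio, n(NaOH) in the aliquot = 2/1 × 3.668 × 10^-3 = 7.335 × 10^-3 mol
[NaOH]_dilute = 7.335 × 10^-3 / 0.02000 = 0.3668 mol/L
Dilution factor = 200.0 / 25.31 = 7.902
[NaOH]_stock = 0.3668 × 7.902 = 2.898 mol/L

2.898 mol/L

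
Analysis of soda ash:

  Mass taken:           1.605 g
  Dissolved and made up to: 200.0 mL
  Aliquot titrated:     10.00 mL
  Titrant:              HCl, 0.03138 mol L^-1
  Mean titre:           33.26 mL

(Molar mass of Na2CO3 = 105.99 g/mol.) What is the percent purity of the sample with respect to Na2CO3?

68.92 %

Na2CO3 + 2 HCl → 2 NaCl + H2O + CO2
n(HCl) per titration = 0.03326 × 0.03138 = 1.044 × 10^-3 mol
From the 1:2 ratio, n(Na2CO3) in each aliquot = 1/2 × 1.044 × 10^-3 = 5.218 × 10^-4 mol
n(Na2CO3) in the whole flask = 5.218 × 10^-4 × 200.0/10.00 = 0.01044 mol
mass of Na2CO3 = 0.01044 × 105.99 = 1.106 g
% Na2CO3 = 1.106 / 1.605 × 100 = 68.92 %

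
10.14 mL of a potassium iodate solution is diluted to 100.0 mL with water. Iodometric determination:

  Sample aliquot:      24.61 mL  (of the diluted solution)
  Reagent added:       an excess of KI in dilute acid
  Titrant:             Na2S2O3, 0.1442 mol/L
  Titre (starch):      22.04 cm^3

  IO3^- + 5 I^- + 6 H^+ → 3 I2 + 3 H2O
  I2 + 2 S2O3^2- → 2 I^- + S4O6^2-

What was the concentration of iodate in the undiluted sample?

n(S2O3^2-) = 0.02204 × 0.1442 = 3.178 × 10^-3 mol
n(I2) = n(S2O3^2-)/2 = 1.589 × 10^-3 mol
From the 1:3 ratio, n(IO3^-) in the aliquot = 1/3 × 1.589 × 10^-3 = 5.297 × 10^-4 mol
[IO3^-]_dilute = 5.297 × 10^-4 / 0.02461 = 0.02152 mol/L
[IO3^-]_original = 0.02152 × 100.0/10.14 = 0.2123 mol/L

0.2123 mol/L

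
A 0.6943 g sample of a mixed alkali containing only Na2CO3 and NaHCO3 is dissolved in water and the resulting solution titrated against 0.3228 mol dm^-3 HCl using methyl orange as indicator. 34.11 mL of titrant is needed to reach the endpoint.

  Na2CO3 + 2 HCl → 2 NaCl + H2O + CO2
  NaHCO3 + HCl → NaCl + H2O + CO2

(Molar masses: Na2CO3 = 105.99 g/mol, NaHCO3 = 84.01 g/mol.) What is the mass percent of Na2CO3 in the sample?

n(HCl) = 0.03411 × 0.3228 = 0.01101 mol
Let x = n(Na2CO3), y = n(NaHCO3).
Titrant: 2x + 1y = 0.01101;  mass: 105.99x + 84.01y = 0.6943
Solving, x = 3.719 × 10^-3 mol, y = 3.572 × 10^-3 mol
mass of Na2CO3 = 3.719 × 10^-3 × 105.99 = 0.3942 g
% Na2CO3 = 0.3942 / 0.6943 × 100 = 56.78 %

56.78 %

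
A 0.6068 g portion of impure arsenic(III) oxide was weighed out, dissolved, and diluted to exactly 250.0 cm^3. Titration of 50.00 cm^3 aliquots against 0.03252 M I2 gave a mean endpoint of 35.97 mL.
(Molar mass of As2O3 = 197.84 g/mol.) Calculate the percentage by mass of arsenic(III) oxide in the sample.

95.35 %

As2O3 + 2 I2 + 2 H2O → As2O5 + 4 HI
n(I2) per titration = 0.03597 × 0.03252 = 1.170 × 10^-3 mol
From the 1:2 ratio, n(As2O3) in each aliquot = 1/2 × 1.170 × 10^-3 = 5.849 × 10^-4 mol
n(As2O3) in the whole flask = 5.849 × 10^-4 × 250.0/50.00 = 2.924 × 10^-3 mol
mass of As2O3 = 2.924 × 10^-3 × 197.84 = 0.5786 g
% As2O3 = 0.5786 / 0.6068 × 100 = 95.35 %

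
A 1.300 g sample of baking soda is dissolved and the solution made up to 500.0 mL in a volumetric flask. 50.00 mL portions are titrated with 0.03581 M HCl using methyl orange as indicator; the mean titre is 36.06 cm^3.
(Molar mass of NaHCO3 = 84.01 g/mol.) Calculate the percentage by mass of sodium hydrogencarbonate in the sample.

NaHCO3 + HCl → NaCl + H2O + CO2
n(HCl) per titration = 0.03606 × 0.03581 = 1.291 × 10^-3 mol
n(NaHCO3) in each aliquot = 1.291 × 10^-3 mol (1:1 ratio)
n(NaHCO3) in the whole flask = 1.291 × 10^-3 × 500.0/50.00 = 0.01291 mol
mass of NaHCO3 = 0.01291 × 84.01 = 1.085 g
% NaHCO3 = 1.085 / 1.300 × 100 = 83.45 %

83.45 %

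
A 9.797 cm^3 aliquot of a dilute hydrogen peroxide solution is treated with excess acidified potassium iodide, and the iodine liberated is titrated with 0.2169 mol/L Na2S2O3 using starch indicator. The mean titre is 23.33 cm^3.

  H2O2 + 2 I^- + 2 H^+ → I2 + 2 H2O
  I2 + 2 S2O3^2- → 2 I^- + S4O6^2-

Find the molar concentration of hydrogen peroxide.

0.2583 mol/L

n(S2O3^2-) = 0.02333 × 0.2169 = 5.060 × 10^-3 mol
n(I2) = n(S2O3^2-)/2 = 2.530 × 10^-3 mol
n(H2O2) in the aliquot = 2.530 × 10^-3 mol (1:1 ratio)
[H2O2] = 2.530 × 10^-3 / 0.009797 = 0.2583 mol/L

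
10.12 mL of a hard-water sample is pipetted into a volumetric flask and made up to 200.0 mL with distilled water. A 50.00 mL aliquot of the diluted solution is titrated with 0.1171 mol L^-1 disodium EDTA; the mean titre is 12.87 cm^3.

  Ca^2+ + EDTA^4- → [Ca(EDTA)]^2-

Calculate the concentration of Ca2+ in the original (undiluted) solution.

0.5957 mol/L

n(EDTA) = 0.01287 × 0.1171 = 1.507 × 10^-3 mol
n(Ca2+) in the aliquot = 1.507 × 10^-3 mol (1:1 ratio)
[Ca2+]_dilute = 1.507 × 10^-3 / 0.05000 = 0.03014 mol/L
Dilution factor = 200.0 / 10.12 = 19.76
[Ca2+]_stock = 0.03014 × 19.76 = 0.5957 mol/L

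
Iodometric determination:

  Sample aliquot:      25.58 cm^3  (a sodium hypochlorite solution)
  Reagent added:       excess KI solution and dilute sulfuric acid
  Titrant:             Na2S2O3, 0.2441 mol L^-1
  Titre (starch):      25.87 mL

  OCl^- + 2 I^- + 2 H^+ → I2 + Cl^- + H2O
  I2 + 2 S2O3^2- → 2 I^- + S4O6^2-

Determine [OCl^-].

0.1234 mol/L

n(S2O3^2-) = 0.02587 × 0.2441 = 6.315 × 10^-3 mol
n(I2) = n(S2O3^2-)/2 = 3.157 × 10^-3 mol
n(OCl^-) in the aliquot = 3.157 × 10^-3 mol (1:1 ratio)
[OCl^-] = 3.157 × 10^-3 / 0.02558 = 0.1234 mol/L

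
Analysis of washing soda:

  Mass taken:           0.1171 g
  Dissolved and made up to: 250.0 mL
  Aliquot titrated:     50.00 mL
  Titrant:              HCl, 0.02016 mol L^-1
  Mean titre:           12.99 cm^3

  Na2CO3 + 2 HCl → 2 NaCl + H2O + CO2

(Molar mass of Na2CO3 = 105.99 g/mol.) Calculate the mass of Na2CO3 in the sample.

n(HCl) per titration = 0.01299 × 0.02016 = 2.619 × 10^-4 mol
From the 1:2 ratio, n(Na2CO3) in each aliquot = 1/2 × 2.619 × 10^-4 = 1.309 × 10^-4 mol
n(Na2CO3) in the whole flask = 1.309 × 10^-4 × 250.0/50.00 = 6.547 × 10^-4 mol
mass of Na2CO3 = 6.547 × 10^-4 × 105.99 = 0.06939 g

0.06939 g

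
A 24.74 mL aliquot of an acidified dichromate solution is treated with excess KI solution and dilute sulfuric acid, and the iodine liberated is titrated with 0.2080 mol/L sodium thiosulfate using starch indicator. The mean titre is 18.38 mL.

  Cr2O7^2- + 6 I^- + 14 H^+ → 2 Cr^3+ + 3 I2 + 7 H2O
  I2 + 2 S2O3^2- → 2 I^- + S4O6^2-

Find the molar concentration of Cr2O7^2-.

n(S2O3^2-) = 0.01838 × 0.2080 = 3.823 × 10^-3 mol
n(I2) = n(S2O3^2-)/2 = 1.912 × 10^-3 mol
From the 1:3 ratio, n(Cr2O7^2-) in the aliquot = 1/3 × 1.912 × 10^-3 = 6.372 × 10^-4 mol
[Cr2O7^2-] = 6.372 × 10^-4 / 0.02474 = 0.02575 mol/L

0.02575 mol/L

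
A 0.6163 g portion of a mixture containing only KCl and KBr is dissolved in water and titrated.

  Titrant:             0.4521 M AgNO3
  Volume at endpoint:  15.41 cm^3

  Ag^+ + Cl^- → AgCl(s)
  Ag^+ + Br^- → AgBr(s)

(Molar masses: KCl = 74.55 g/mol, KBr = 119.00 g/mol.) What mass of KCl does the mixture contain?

n(AgNO3) = 0.01541 × 0.4521 = 6.967 × 10^-3 mol
Let x = n(KCl), y = n(KBr).
Titrant: 1x + 1y = 6.967 × 10^-3;  mass: 74.55x + 119.00y = 0.6163
Solving, x = 4.786 × 10^-3 mol, y = 2.180 × 10^-3 mol
mass of KCl = 4.786 × 10^-3 × 74.55 = 0.3568 g

0.3568 g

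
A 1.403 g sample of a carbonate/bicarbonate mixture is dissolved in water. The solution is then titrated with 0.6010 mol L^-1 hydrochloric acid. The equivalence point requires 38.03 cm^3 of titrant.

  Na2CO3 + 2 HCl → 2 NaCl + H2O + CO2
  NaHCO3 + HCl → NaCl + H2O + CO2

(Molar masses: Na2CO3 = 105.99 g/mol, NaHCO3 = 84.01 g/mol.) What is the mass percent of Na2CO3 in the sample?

62.98 %

n(HCl) = 0.03803 × 0.6010 = 0.02286 mol
Let x = n(Na2CO3), y = n(NaHCO3).
Titrant: 2x + 1y = 0.02286;  mass: 105.99x + 84.01y = 1.403
Solving, x = 8.337 × 10^-3 mol, y = 6.182 × 10^-3 mol
mass of Na2CO3 = 8.337 × 10^-3 × 105.99 = 0.8836 g
% Na2CO3 = 0.8836 / 1.403 × 100 = 62.98 %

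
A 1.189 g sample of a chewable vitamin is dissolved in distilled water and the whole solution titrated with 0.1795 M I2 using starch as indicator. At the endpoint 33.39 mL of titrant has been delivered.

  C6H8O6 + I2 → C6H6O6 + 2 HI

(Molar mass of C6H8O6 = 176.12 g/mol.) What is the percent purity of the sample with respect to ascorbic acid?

88.78 %

n(I2) = 0.03339 L × 0.1795 mol/L = 5.994 × 10^-3 mol
n(C6H8O6) = 5.994 × 10^-3 mol (1:1 ratio)
mass of C6H8O6 = 5.994 × 10^-3 × 176.12 g/mol = 1.056 g
% C6H8O6 = 1.056 / 1.189 × 100 = 88.78 %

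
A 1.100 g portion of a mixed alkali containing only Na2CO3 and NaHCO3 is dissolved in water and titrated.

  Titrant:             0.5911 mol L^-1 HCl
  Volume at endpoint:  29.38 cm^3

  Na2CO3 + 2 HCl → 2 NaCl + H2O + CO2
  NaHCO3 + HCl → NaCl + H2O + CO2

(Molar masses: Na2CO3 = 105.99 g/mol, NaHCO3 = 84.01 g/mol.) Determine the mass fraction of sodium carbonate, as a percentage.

55.76 %

n(HCl) = 0.02938 × 0.5911 = 0.01737 mol
Let x = n(Na2CO3), y = n(NaHCO3).
Titrant: 2x + 1y = 0.01737;  mass: 105.99x + 84.01y = 1.100
Solving, x = 5.787 × 10^-3 mol, y = 5.793 × 10^-3 mol
mass of Na2CO3 = 5.787 × 10^-3 × 105.99 = 0.6134 g
% Na2CO3 = 0.6134 / 1.100 × 100 = 55.76 %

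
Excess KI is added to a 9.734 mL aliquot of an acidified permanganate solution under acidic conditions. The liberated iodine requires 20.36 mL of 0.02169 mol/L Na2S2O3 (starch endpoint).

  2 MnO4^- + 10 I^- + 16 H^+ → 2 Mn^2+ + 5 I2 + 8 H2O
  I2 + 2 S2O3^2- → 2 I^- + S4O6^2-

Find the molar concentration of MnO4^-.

n(S2O3^2-) = 0.02036 × 0.02169 = 4.416 × 10^-4 mol
n(I2) = n(S2O3^2-)/2 = 2.208 × 10^-4 mol
From the 2:5 ratio, n(MnO4^-) in the aliquot = 2/5 × 2.208 × 10^-4 = 8.832 × 10^-5 mol
[MnO4^-] = 8.832 × 10^-5 / 0.009734 = 0.009074 mol/L

0.009074 mol/L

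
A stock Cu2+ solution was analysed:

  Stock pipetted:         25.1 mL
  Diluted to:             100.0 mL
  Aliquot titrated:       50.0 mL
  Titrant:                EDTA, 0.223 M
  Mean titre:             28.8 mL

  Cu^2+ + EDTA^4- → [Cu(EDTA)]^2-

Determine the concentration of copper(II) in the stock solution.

0.512 M

n(EDTA) = 0.0288 × 0.223 = 6.42 × 10^-3 mol
n(Cu2+) in the aliquot = 6.42 × 10^-3 mol (1:1 ratio)
[Cu2+]_dilute = 6.42 × 10^-3 / 0.0500 = 0.128 mol/L
Dilution factor = 100.0 / 25.1 = 3.984
[Cu2+]_stock = 0.128 × 3.984 = 0.512 mol/L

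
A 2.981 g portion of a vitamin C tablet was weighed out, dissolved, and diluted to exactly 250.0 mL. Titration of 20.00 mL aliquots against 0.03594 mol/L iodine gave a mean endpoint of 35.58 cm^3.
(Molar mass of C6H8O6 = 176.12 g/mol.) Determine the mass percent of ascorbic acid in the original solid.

94.44 %

C6H8O6 + I2 → C6H6O6 + 2 HI
n(I2) per titration = 0.03558 × 0.03594 = 1.279 × 10^-3 mol
n(C6H8O6) in each aliquot = 1.279 × 10^-3 mol (1:1 ratio)
n(C6H8O6) in the whole flask = 1.279 × 10^-3 × 250.0/20.00 = 0.01598 mol
mass of C6H8O6 = 0.01598 × 176.12 = 2.815 g
% C6H8O6 = 2.815 / 2.981 × 100 = 94.44 %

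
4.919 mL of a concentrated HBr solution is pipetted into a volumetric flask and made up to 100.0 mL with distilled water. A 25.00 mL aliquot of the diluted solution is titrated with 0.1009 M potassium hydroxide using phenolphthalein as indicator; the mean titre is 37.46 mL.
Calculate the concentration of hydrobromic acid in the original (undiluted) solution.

3.074 M

HBr + KOH → KBr + H2O
n(KOH) = 0.03746 × 0.1009 = 3.780 × 10^-3 mol
n(HBr) in the aliquot = 3.780 × 10^-3 mol (1:1 ratio)
[HBr]_dilute = 3.780 × 10^-3 / 0.02500 = 0.1512 mol/L
Dilution factor = 100.0 / 4.919 = 20.33
[HBr]_stock = 0.1512 × 20.33 = 3.074 mol/L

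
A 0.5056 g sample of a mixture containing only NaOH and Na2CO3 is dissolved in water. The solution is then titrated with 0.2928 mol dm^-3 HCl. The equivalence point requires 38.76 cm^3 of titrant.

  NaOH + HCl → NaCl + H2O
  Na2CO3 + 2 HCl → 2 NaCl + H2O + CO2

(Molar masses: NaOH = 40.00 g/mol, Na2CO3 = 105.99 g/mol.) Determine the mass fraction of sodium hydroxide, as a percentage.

58.35 %

n(HCl) = 0.03876 × 0.2928 = 0.01135 mol
Let x = n(NaOH), y = n(Na2CO3).
Titrant: 1x + 2y = 0.01135;  mass: 40.00x + 105.99y = 0.5056
Solving, x = 7.375 × 10^-3 mol, y = 1.987 × 10^-3 mol
mass of NaOH = 7.375 × 10^-3 × 40.00 = 0.2950 g
% NaOH = 0.2950 / 0.5056 × 100 = 58.35 %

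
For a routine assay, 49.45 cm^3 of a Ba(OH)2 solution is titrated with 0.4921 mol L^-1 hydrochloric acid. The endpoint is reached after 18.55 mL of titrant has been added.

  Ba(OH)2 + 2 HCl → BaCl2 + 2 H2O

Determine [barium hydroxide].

0.09230 mol/L

n(HCl) = 0.01855 L × 0.4921 mol/L = 9.128 × 10^-3 mol
From the 1:2 mole ratio, n(Ba(OH)2) = 1/2 × 9.128 × 10^-3 = 4.564 × 10^-3 mol
[Ba(OH)2] = 4.564 × 10^-3 mol / 0.04945 L = 0.09230 mol/L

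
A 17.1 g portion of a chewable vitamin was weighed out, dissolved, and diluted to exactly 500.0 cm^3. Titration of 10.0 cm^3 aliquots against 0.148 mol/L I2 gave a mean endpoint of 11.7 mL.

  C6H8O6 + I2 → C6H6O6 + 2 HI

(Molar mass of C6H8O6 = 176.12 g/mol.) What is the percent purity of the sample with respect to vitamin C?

n(I2) per titration = 0.0117 × 0.148 = 1.73 × 10^-3 mol
n(C6H8O6) in each aliquot = 1.73 × 10^-3 mol (1:1 ratio)
n(C6H8O6) in the whole flask = 1.73 × 10^-3 × 500.0/10.0 = 0.0866 mol
mass of C6H8O6 = 0.0866 × 176.12 = 15.2 g
% C6H8O6 = 15.2 / 17.1 × 100 = 89.2 %

89.2 %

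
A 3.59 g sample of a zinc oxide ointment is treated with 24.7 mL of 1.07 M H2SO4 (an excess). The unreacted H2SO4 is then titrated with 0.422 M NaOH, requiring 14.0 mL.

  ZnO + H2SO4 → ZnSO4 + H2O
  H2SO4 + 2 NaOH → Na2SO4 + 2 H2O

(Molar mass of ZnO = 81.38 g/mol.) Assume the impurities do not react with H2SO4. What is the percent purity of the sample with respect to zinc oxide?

53.2 %

n(H2SO4) added = 0.0247 × 1.07 = 0.0264 mol
n(NaOH) used in back-titration = 0.0140 × 0.422 = 5.91 × 10^-3 mol
From the 1:2 ratio, n(H2SO4) left over = 1/2 × 5.91 × 10^-3 = 2.95 × 10^-3 mol
n(H2SO4) consumed by analyte = 0.0264 − 2.95 × 10^-3 = 0.0235 mol
n(ZnO) = 0.0235 mol (1:1 ratio)
mass of ZnO = 0.0235 × 81.38 = 1.91 g
% ZnO = 1.91 / 3.59 × 100 = 53.2 %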